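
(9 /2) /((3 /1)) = 3/2 = 1.50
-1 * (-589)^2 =-346921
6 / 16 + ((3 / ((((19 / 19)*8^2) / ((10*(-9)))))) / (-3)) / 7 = 129/224 = 0.58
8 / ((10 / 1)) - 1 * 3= -11/5 = -2.20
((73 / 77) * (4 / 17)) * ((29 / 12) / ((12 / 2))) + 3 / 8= 43811/94248 = 0.46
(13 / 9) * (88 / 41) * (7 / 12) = 2002/1107 = 1.81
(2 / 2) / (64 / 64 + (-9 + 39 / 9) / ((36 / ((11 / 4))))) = 216/139 = 1.55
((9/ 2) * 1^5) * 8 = 36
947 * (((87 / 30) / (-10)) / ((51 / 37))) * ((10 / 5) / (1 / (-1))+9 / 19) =29467799/96900 = 304.11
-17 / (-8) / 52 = 0.04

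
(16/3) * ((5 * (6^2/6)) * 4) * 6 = 3840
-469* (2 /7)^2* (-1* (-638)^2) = 109087792/7 = 15583970.29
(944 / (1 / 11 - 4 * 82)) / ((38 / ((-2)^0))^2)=-2596/1302127 = 0.00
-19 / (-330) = 19/330 = 0.06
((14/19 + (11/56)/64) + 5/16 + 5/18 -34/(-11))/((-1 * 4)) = -29804851/26966016 = -1.11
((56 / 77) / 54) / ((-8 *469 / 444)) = -74/46431 = 0.00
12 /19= 0.63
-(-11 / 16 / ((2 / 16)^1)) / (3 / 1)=11/6 = 1.83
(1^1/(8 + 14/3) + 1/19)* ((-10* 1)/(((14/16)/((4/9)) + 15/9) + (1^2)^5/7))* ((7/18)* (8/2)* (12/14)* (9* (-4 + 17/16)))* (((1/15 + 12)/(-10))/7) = -102084/48241 = -2.12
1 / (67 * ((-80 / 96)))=-0.02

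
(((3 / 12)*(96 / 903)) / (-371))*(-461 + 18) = 3544/111671 = 0.03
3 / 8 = 0.38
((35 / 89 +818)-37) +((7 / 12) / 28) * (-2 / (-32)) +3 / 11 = 587713747/751872 = 781.67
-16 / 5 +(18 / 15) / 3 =-14/5 = -2.80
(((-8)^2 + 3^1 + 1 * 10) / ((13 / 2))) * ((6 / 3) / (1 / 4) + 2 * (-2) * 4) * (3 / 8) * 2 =-924/13 = -71.08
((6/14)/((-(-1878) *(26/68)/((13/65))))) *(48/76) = 204/2705885 = 0.00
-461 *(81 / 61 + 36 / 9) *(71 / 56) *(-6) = 31912725/1708 = 18684.27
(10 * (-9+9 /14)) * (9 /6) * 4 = -3510/7 = -501.43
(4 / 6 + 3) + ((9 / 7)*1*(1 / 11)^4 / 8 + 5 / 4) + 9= 34230685/2459688 = 13.92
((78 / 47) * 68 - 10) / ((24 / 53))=128101/564 = 227.13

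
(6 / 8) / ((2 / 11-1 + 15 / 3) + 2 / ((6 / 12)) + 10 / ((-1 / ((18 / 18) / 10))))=33/316 = 0.10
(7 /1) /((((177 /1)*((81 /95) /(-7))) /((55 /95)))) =-2695/14337 = -0.19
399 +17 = 416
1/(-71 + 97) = 1/26 = 0.04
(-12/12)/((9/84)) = -9.33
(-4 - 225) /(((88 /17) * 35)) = -3893/3080 = -1.26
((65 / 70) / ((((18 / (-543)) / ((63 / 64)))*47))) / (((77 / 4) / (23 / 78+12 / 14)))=-113849/3242624 = -0.04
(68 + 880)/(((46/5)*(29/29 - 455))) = -1185/5221 = -0.23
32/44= 8/11 = 0.73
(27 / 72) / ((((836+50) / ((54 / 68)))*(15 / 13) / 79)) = 27729/1204960 = 0.02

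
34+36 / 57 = 658/19 = 34.63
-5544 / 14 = -396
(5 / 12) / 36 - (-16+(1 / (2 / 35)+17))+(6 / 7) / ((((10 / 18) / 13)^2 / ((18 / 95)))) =505890109/7182000 = 70.44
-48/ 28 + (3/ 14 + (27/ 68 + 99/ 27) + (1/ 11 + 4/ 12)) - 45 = -42.01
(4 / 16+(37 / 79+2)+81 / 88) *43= 1087771/6952 = 156.47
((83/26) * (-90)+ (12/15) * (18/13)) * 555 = -158841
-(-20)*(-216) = -4320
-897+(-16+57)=-856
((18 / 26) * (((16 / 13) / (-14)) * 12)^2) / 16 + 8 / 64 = 149125/861224 = 0.17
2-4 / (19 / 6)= 0.74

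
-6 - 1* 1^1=-7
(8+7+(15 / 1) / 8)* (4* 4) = 270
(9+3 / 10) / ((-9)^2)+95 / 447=13169/40230 = 0.33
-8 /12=-2/3 = -0.67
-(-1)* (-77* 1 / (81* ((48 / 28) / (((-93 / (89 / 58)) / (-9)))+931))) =-484561/474691185 = 0.00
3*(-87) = -261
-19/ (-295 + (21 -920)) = 19/1194 = 0.02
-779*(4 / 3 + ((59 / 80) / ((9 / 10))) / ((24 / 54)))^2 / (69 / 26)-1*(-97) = -2865.91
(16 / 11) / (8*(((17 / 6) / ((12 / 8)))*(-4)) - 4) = -36/1595 = -0.02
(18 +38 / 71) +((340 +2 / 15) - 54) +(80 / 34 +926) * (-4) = -61715296/18105 = -3408.74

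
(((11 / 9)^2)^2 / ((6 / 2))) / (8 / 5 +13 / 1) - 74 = -106254361/1436859 = -73.95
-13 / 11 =-1.18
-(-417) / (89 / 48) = 20016/89 = 224.90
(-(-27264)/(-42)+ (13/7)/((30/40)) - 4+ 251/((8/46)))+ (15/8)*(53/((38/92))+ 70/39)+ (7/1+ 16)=3140479/2964 = 1059.54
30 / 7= 4.29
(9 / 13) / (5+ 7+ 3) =3/65 = 0.05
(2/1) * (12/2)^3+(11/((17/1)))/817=6000059/13889 = 432.00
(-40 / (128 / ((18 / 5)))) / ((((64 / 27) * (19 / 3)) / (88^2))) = -88209/152 = -580.32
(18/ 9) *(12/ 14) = 12/7 = 1.71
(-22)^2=484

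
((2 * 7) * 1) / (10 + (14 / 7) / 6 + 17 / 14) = 588/485 = 1.21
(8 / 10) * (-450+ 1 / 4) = -1799/5 = -359.80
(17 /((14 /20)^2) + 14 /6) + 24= 8971/147 = 61.03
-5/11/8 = -5/88 = -0.06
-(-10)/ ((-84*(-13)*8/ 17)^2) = 1445/38158848 = 0.00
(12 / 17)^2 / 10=72/1445 = 0.05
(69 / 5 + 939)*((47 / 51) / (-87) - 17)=-119855888/7395 = -16207.69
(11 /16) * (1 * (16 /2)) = 11/2 = 5.50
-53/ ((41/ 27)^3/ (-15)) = 15647985/68921 = 227.04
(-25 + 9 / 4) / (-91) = 1/4 = 0.25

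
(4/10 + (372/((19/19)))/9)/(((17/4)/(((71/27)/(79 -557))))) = -88892/1645515 = -0.05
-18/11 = -1.64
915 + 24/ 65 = 59499/65 = 915.37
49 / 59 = 0.83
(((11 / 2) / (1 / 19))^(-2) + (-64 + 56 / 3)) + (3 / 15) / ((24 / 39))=-235920601/5241720 = -45.01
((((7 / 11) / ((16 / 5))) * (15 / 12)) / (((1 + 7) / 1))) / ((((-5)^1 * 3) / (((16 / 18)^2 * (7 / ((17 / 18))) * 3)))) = -245/6732 = -0.04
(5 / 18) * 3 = 5/6 = 0.83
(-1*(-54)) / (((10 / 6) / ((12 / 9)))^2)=864/25 = 34.56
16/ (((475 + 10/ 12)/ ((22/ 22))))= 0.03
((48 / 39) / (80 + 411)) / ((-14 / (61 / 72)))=-61/402129 = 0.00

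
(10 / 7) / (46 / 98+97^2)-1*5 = -1152625/230532 = -5.00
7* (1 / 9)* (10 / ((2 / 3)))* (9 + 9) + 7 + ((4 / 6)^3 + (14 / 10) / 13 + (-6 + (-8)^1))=203.40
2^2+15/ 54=77/18 = 4.28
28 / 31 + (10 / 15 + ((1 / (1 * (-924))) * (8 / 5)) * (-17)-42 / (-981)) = 6408866/3902745 = 1.64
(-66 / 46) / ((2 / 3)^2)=-3.23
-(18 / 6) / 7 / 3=-1/7 = -0.14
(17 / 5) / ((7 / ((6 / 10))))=51/175 = 0.29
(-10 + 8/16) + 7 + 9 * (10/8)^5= 25565/1024 = 24.97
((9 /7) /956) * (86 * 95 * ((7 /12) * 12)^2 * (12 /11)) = 587.34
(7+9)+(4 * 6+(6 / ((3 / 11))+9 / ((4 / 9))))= 329/4 = 82.25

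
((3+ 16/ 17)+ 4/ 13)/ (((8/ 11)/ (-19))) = -196251/1768 = -111.00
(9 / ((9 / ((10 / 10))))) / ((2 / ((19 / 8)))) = 19/16 = 1.19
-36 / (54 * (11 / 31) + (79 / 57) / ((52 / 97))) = -3307824/1998169 = -1.66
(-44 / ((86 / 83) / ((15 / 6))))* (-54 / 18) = 318.49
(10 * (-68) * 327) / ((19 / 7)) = -1556520/19 = -81922.11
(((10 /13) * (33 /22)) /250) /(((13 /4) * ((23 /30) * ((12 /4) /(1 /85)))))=12/1651975 = 0.00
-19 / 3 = -6.33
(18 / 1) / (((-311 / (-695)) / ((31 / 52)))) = 193905/8086 = 23.98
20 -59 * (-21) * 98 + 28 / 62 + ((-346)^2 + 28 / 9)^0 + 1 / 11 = 41412248/341 = 121443.54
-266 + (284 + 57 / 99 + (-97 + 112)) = 33.58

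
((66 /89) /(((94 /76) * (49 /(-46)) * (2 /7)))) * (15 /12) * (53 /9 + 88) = -20309575/87843 = -231.20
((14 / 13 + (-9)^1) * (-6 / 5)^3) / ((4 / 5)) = 5562/325 = 17.11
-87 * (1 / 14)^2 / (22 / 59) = -5133/4312 = -1.19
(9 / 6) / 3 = 1/2 = 0.50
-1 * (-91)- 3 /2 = 179/2 = 89.50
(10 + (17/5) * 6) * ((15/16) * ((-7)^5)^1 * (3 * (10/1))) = -14369985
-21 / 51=-7/17 = -0.41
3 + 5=8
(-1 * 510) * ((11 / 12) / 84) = -935/168 = -5.57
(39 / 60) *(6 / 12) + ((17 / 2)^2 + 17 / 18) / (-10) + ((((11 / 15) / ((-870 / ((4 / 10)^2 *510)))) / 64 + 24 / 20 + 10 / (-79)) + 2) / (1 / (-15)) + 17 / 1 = -297570023/8247600 = -36.08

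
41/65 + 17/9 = 1474/585 = 2.52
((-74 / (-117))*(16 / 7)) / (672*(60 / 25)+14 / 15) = 2960/3304119 = 0.00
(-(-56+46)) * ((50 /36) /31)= 125/279 = 0.45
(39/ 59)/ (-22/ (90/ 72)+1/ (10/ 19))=-390/9263 = -0.04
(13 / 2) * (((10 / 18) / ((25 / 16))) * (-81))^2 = 5391.36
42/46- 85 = -1934/23 = -84.09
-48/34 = -24/17 = -1.41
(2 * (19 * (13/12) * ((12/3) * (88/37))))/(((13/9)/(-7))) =-70224/37 = -1897.95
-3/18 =-0.17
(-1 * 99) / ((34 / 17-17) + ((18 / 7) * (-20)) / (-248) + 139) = -21483/26953 = -0.80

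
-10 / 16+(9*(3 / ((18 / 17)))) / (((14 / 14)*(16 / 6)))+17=415/16 = 25.94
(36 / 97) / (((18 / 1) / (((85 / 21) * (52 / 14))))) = 4420/14259 = 0.31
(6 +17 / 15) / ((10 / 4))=2.85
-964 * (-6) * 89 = 514776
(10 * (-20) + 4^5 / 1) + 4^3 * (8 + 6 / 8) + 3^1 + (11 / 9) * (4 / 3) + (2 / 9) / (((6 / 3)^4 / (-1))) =299941/216 = 1388.62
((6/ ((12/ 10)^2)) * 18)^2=5625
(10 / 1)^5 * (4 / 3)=400000/3 = 133333.33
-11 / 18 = -0.61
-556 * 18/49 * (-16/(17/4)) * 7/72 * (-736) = -6547456/119 = -55020.64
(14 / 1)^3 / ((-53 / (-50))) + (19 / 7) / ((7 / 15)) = 6737905/2597 = 2594.50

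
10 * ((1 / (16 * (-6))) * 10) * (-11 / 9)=275/216 = 1.27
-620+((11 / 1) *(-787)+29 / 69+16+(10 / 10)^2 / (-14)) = -8945789/966 = -9260.65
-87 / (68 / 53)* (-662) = 1526241/34 = 44889.44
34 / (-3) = -34/3 = -11.33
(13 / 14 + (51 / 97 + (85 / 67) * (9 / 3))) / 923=478615/83980078 = 0.01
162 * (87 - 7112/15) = -313578/5 = -62715.60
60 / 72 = 5/6 = 0.83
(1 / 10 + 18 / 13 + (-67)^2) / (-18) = -583763/2340 = -249.47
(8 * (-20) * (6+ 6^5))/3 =-415040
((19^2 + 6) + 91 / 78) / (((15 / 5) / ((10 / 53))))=11045/477 = 23.16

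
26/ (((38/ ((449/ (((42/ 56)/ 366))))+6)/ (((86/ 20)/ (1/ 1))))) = 61241804/3286775 = 18.63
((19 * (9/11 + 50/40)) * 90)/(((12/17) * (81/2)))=146965/1188 = 123.71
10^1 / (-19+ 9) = -1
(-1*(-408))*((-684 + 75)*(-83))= 20623176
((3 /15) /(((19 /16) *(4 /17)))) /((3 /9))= 204/95 = 2.15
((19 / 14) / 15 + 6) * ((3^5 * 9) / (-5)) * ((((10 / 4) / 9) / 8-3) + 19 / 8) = 1761183/1120 = 1572.48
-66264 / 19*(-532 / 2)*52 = 48240192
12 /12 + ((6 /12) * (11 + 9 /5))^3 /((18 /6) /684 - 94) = -4792229/2678875 = -1.79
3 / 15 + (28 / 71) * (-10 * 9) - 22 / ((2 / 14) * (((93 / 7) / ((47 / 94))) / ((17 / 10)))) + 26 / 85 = -50333083/1122510 = -44.84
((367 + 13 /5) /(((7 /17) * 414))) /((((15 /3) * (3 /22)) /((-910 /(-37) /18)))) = 1497496/344655 = 4.34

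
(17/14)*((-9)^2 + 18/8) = 5661/56 = 101.09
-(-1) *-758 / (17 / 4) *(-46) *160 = 22315520/17 = 1312677.65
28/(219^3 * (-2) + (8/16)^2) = -16/12003953 = 0.00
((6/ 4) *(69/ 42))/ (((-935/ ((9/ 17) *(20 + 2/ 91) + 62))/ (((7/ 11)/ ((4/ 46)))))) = -22279893/15910895 = -1.40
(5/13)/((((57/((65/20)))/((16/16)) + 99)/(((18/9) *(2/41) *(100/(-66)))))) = -200/409959 = 0.00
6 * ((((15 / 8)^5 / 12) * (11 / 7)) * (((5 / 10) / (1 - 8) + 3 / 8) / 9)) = 0.61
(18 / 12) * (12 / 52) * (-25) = -225/26 = -8.65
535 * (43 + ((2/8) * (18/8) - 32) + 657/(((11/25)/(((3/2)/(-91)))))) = -111823025/16016 = -6981.96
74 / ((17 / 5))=370/17 = 21.76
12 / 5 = 2.40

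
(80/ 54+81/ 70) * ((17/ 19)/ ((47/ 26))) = 1102127/843885 = 1.31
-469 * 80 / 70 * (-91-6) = 51992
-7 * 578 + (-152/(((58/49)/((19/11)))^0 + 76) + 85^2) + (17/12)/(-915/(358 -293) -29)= 33549047/10560 = 3176.99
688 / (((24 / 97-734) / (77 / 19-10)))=3770584/676153 = 5.58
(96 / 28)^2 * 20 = 11520/49 = 235.10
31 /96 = 0.32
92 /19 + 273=277.84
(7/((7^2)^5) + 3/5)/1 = 0.60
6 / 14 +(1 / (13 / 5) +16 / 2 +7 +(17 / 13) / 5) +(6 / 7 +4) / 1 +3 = 10889/455 = 23.93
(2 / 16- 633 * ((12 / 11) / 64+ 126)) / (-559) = 25115/176 = 142.70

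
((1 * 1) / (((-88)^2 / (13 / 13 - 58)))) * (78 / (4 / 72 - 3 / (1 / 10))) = 20007/1043504 = 0.02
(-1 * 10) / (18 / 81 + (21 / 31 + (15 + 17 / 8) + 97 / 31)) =-0.47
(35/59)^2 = 1225/3481 = 0.35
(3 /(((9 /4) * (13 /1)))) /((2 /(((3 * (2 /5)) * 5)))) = 4/13 = 0.31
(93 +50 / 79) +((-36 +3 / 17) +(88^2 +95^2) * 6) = 135202240/1343 = 100671.81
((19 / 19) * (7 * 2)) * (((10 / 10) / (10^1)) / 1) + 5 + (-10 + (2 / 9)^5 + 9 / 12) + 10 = 8444647/1180980 = 7.15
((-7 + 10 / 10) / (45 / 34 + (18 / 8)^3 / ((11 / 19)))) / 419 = -23936/35099211 = 0.00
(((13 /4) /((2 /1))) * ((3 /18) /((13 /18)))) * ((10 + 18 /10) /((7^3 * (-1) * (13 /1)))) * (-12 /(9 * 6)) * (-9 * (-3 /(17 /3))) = 1593/1516060 = 0.00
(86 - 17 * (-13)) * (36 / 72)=307/2 = 153.50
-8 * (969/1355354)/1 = -3876/677677 = -0.01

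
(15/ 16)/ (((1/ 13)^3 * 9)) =228.85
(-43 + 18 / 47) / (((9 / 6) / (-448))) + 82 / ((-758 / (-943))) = 685638235/53439 = 12830.30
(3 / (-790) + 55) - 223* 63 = -11055263/790 = -13994.00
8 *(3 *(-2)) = -48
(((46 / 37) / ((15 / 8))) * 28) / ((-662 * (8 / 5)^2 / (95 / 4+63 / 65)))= -0.27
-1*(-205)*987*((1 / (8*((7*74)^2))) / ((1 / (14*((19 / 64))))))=549195/1401856 = 0.39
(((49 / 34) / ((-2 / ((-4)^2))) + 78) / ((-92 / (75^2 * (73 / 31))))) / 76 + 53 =-134356349/1842392 = -72.92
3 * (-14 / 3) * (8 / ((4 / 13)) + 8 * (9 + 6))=-2044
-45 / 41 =-1.10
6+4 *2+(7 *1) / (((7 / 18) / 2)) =50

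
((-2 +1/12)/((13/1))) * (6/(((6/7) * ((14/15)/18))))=-1035/52 = -19.90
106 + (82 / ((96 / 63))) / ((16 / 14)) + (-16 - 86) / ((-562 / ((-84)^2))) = 51567763/35968 = 1433.71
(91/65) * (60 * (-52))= -4368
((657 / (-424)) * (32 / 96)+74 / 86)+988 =18019487/18232 = 988.34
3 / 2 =1.50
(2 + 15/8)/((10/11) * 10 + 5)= 11/40 = 0.28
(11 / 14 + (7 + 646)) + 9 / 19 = 174033/266 = 654.26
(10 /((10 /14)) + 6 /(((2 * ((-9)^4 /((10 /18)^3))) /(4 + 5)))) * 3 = 2480183/59049 = 42.00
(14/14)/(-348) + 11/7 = 1.57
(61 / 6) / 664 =61/3984 = 0.02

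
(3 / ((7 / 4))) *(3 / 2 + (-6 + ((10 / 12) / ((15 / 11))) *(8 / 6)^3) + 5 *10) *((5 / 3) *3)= 228170/567 = 402.42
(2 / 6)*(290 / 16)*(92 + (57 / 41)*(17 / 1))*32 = 2749780/123 = 22355.93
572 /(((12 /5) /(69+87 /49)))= 826540/49 = 16868.16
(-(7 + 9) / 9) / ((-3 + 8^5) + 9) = -8/147483 = 0.00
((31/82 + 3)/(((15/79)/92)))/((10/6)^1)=982.07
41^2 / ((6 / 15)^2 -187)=-42025/4671 = -9.00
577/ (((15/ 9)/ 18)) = 31158/5 = 6231.60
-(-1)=1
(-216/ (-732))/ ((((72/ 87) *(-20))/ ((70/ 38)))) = -609/18544 = -0.03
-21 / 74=-0.28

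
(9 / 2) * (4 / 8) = 9/4 = 2.25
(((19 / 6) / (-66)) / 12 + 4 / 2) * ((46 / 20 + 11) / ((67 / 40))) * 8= 2523010/19899 = 126.79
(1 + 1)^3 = 8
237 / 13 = 18.23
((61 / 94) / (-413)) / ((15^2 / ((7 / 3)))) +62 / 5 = 12.40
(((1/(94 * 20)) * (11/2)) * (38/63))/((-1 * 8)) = -209/947520 = 0.00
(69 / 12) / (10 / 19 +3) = 437/268 = 1.63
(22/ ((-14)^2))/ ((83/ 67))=737/8134 = 0.09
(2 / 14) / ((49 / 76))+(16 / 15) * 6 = 11356/1715 = 6.62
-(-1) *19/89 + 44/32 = 1131/712 = 1.59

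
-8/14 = -4/7 = -0.57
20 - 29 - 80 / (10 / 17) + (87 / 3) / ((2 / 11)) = 29/2 = 14.50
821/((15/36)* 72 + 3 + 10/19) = 15599/637 = 24.49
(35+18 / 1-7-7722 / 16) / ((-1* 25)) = 3493/200 = 17.46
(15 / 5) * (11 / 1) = 33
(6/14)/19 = 3/133 = 0.02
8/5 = 1.60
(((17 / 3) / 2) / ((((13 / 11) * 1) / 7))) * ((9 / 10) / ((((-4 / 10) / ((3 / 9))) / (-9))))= 113.28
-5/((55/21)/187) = -357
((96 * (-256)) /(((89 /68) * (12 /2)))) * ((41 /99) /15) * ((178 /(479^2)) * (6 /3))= -45678592/340719885 = -0.13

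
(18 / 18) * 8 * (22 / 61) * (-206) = -36256/61 = -594.36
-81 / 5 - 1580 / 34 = -5327/85 = -62.67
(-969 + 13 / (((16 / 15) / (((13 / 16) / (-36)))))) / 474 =-2977613/1456128 = -2.04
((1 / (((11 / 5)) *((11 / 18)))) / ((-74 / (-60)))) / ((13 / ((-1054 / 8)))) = -355725/58201 = -6.11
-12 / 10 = -1.20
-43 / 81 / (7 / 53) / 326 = -2279/184842 = -0.01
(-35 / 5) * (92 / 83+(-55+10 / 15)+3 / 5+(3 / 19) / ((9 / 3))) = 8705179/23655 = 368.01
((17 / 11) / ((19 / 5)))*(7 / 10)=0.28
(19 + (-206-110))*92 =-27324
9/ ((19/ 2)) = 18/19 = 0.95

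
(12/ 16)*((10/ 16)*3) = 45/32 = 1.41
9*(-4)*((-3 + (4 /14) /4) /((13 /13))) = 738/7 = 105.43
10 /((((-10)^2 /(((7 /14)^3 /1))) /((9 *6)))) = 27/40 = 0.68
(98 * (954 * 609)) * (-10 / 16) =-35585392.50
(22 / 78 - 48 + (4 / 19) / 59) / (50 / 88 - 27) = 91785100/50845197 = 1.81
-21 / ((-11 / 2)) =42/11 = 3.82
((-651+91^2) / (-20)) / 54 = -763/108 = -7.06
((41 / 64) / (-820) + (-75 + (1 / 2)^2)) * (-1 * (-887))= -84869047/1280 = -66303.94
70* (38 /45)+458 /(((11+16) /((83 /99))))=196018/2673 = 73.33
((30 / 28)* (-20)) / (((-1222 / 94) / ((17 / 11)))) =2550/1001 = 2.55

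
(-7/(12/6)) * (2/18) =-7/18 = -0.39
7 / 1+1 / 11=78/11 = 7.09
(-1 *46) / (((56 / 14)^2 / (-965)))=22195/8 = 2774.38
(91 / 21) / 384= 13/1152 = 0.01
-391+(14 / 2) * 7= -342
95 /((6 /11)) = 1045/6 = 174.17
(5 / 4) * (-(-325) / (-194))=-2.09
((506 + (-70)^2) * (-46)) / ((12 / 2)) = -41446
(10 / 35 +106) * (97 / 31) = 2328/7 = 332.57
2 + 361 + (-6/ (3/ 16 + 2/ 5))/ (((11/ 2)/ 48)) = 141591/517 = 273.87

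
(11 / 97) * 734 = 8074/97 = 83.24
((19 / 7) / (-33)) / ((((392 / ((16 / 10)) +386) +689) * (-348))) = 19/106112160 = 0.00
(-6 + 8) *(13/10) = 13/5 = 2.60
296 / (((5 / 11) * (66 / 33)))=1628/5 = 325.60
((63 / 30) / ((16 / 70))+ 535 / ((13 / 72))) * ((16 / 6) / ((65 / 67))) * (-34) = -234721703/845 = -277777.16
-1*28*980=-27440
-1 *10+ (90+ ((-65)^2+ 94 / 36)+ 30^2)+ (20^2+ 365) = 107507/18 = 5972.61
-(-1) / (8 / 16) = 2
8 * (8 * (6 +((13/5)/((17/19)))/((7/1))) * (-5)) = -244288/119 = -2052.84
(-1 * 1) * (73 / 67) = -73/67 = -1.09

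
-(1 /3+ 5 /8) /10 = -23/240 = -0.10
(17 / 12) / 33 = 0.04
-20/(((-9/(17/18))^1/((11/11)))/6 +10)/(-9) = 340/1287 = 0.26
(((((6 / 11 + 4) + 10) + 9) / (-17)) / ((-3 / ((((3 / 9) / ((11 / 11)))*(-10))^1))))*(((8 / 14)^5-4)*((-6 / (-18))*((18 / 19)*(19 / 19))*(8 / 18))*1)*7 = 7257920/1218679 = 5.96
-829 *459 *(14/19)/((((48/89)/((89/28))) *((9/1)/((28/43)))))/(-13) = 781414571/84968 = 9196.57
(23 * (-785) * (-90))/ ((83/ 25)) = 40623750/83 = 489442.77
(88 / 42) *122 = 5368/21 = 255.62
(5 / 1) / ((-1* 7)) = -5/7 = -0.71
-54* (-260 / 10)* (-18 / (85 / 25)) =-7432.94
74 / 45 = 1.64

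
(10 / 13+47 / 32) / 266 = 7/832 = 0.01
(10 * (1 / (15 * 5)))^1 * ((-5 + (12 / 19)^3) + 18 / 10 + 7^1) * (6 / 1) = 3.24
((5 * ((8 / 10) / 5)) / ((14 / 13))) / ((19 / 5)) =26/133 = 0.20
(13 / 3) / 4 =13/12 = 1.08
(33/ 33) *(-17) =-17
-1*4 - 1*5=-9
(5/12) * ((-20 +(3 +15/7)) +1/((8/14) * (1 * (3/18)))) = -305/168 = -1.82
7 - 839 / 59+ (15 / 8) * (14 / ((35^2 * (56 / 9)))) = -3338247/462560 = -7.22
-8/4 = -2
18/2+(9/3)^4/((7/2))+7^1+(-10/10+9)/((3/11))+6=1564/21 = 74.48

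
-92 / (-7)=92/7 = 13.14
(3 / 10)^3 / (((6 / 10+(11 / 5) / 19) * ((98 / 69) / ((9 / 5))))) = 318573/6664000 = 0.05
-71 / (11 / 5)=-355/11 = -32.27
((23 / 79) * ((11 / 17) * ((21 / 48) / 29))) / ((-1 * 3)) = -1771/1869456 = 0.00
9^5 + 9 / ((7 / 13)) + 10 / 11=4548130/77 = 59066.62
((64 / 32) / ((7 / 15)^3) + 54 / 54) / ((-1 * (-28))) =7093/9604 = 0.74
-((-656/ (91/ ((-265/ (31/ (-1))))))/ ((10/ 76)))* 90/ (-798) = -1043040/19747 = -52.82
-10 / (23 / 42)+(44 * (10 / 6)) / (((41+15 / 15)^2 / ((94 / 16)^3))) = -153161825/15579648 = -9.83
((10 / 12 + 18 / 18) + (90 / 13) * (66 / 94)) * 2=13.39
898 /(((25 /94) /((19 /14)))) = 801914/175 = 4582.37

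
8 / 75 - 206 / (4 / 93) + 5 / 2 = -359017/75 = -4786.89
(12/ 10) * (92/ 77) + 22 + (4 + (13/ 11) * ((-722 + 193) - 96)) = -273813/385 = -711.20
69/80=0.86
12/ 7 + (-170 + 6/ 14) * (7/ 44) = -7781/308 = -25.26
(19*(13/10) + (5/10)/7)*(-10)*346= -599964/7 = -85709.14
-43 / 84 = -0.51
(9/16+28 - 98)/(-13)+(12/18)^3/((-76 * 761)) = 433726207/81201744 = 5.34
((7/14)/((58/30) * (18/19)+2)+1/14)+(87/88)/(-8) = 717/9152 = 0.08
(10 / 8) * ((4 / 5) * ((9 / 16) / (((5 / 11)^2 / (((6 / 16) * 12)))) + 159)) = 171.25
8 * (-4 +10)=48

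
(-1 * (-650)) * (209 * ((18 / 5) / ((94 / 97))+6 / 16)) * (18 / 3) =313365195/94 = 3333672.29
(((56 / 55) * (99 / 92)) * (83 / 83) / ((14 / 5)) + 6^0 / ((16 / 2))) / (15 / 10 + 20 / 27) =2565/11132 = 0.23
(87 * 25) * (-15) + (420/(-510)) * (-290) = -550565/17 = -32386.18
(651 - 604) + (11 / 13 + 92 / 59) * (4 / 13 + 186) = 4937227/9971 = 495.16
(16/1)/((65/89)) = 21.91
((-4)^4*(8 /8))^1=256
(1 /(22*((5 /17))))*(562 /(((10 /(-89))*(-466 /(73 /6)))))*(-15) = -31036169/102520 = -302.73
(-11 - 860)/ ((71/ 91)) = -79261/71 = -1116.35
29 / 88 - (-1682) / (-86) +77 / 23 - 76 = -7996567/87032 = -91.88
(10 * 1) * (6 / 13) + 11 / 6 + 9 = 1205/78 = 15.45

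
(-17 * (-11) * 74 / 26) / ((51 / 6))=814/13 = 62.62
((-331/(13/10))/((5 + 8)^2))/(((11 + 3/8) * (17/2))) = -52960/3398759 = -0.02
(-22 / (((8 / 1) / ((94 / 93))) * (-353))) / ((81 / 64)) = 16544/2659149 = 0.01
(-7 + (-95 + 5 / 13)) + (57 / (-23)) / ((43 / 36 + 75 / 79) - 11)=-763149217/7530913 = -101.34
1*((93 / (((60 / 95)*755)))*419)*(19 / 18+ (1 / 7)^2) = 234204659/2663640 = 87.93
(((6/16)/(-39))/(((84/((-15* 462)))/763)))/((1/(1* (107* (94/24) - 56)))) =182841505/832 = 219761.42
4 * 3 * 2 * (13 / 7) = 312/7 = 44.57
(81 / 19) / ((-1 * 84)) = -27/532 = -0.05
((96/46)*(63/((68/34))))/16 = 4.11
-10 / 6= -5/3 = -1.67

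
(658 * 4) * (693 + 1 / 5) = 9122512/5 = 1824502.40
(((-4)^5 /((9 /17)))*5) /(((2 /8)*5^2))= -69632/45 = -1547.38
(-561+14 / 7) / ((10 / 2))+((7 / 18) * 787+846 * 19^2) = 27504023/90 = 305600.26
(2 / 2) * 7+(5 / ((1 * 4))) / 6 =173/24 = 7.21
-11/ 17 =-0.65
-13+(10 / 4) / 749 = -19469/1498 = -13.00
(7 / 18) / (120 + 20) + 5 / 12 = 151/360 = 0.42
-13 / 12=-1.08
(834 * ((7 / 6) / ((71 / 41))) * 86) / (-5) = -3430798/355 = -9664.22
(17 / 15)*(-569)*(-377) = 3646721/15 = 243114.73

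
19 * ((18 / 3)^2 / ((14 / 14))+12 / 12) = 703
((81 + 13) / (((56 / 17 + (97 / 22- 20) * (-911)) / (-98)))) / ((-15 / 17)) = 8367128/11385585 = 0.73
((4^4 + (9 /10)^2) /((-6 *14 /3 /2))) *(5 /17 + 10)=-25681/136 = -188.83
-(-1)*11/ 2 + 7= 25/2 = 12.50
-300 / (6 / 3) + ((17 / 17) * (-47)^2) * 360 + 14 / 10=3975457/5 = 795091.40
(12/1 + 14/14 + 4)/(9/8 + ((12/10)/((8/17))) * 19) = 680/1983 = 0.34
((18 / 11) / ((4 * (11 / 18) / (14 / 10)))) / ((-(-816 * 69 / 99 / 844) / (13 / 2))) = 9.04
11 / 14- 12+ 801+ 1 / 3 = 33185/42 = 790.12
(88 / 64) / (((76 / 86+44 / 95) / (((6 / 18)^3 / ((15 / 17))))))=152779/3565296 = 0.04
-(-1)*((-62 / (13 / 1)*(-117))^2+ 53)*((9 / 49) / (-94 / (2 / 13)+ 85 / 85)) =-2802753/29890 = -93.77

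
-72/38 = -36/19 = -1.89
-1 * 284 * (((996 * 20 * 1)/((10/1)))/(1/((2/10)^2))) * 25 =-565728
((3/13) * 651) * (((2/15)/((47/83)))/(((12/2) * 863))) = 18011/2636465 = 0.01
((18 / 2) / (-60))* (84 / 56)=-9/40 = -0.22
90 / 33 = 30/11 = 2.73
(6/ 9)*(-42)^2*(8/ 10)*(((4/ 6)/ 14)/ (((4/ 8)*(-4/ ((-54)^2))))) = -326592/5 = -65318.40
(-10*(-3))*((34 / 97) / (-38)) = -510/1843 = -0.28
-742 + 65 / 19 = -14033/19 = -738.58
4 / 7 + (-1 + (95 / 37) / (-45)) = -1132/2331 = -0.49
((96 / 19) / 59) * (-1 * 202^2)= -3917184/1121 = -3494.37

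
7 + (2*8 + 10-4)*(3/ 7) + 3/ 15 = 16.63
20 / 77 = 0.26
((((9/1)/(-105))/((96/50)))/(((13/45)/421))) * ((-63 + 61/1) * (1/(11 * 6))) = 31575/16016 = 1.97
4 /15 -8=-116/15 = -7.73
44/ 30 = 1.47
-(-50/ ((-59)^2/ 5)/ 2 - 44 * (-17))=-747.96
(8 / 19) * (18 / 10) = 72/95 = 0.76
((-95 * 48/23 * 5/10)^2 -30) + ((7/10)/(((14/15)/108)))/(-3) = 5168247/529 = 9769.84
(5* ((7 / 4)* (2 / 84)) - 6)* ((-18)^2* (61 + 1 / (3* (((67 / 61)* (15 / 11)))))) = -38486181/335 = -114884.12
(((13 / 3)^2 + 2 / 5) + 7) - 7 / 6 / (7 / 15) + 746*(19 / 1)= 1277791/90 = 14197.68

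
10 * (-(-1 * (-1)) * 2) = -20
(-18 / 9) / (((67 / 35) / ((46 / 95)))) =-644/1273 = -0.51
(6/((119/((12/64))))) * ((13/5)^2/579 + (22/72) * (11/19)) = 622357/349098400 = 0.00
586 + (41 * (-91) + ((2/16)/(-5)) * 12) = -31453/10 = -3145.30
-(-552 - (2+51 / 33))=555.55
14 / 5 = 2.80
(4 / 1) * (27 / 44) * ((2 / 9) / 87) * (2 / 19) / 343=4/2078923 = 0.00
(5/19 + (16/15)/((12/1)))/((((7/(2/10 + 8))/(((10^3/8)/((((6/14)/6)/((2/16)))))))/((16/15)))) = 49364/513 = 96.23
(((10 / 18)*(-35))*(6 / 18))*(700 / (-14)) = 8750/27 = 324.07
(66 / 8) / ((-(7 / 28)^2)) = -132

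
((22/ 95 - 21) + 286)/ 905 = 25197/85975 = 0.29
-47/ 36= -1.31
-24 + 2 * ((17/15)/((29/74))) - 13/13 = -19.22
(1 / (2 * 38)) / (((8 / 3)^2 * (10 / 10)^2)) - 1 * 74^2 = -26635255/4864 = -5476.00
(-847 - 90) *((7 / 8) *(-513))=3364767/8 = 420595.88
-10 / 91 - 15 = -1375/91 = -15.11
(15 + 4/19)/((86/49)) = 14161/1634 = 8.67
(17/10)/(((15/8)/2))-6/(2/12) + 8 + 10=-1214/75 = -16.19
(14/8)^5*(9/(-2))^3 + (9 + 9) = -12104847/8192 = -1477.64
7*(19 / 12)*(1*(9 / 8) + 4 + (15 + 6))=27797/96 = 289.55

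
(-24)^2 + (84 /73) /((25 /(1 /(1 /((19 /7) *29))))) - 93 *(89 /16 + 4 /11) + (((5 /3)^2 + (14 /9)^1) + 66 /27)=101958833/2890800 = 35.27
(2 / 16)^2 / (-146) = -1/9344 = 0.00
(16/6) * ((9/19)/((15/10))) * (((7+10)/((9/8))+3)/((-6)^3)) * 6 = -652/1539 = -0.42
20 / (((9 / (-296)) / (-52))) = 307840/9 = 34204.44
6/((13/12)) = 72/13 = 5.54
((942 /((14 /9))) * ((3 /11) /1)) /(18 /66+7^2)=12717/3794 = 3.35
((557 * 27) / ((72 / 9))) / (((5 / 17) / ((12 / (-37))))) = -766989/370 = -2072.94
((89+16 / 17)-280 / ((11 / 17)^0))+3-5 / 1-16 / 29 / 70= -3314111/17255 = -192.07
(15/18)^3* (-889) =-111125/216 = -514.47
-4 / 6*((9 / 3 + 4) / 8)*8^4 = -7168/3 = -2389.33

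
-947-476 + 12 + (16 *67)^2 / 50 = 539317/25 = 21572.68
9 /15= 3/5 = 0.60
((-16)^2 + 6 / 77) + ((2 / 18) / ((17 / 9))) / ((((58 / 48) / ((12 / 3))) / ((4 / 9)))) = 29172778/113883 = 256.16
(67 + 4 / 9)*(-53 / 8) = -32171/72 = -446.82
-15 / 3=-5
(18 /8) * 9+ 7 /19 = 1567/76 = 20.62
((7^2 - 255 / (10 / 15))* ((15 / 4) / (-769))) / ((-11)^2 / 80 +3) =100050/277609 = 0.36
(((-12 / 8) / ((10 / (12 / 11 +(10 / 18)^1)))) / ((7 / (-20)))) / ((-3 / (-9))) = 163/77 = 2.12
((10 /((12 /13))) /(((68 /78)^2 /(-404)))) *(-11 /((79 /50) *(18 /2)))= 305108375/68493 = 4454.59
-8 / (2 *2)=-2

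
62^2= 3844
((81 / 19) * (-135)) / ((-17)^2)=-10935/5491 = -1.99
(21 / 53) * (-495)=-196.13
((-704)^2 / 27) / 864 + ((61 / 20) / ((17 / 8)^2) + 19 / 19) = 24145069/1053405 = 22.92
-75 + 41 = -34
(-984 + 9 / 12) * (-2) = 3933/2 = 1966.50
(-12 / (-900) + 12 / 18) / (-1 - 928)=-17/23225 = 0.00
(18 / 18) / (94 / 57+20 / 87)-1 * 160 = -159.47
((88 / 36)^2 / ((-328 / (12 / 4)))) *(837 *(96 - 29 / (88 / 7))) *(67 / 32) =-188373515/20992 = -8973.59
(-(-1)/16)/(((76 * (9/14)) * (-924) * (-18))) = 1/13001472 = 0.00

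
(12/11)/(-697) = -12/7667 = 0.00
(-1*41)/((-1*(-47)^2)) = 41/2209 = 0.02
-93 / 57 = -31/19 = -1.63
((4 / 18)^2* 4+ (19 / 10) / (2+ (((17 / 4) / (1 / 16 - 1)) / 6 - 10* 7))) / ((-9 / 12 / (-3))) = 85157/125307 = 0.68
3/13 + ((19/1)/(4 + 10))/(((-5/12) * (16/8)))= -636/455 = -1.40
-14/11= -1.27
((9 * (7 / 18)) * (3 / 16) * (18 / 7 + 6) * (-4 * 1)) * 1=-45/2 = -22.50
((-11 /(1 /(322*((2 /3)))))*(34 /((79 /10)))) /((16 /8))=-1204280/237 = -5081.35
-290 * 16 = -4640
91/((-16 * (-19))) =91/304 = 0.30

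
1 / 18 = 0.06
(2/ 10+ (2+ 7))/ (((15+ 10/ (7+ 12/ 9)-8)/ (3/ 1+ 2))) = 230/41 = 5.61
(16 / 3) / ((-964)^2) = 1/174243 = 0.00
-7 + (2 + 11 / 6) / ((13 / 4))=-227/39 = -5.82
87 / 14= 6.21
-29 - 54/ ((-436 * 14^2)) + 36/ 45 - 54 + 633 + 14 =120664007/213640 = 564.80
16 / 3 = 5.33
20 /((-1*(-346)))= 10/173 = 0.06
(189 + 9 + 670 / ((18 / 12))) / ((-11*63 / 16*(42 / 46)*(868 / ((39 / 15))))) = -2313064/47370015 = -0.05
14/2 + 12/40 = 73/10 = 7.30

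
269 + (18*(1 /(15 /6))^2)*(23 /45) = 33809/125 = 270.47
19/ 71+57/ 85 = 5662/6035 = 0.94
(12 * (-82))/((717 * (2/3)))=-492/239 = -2.06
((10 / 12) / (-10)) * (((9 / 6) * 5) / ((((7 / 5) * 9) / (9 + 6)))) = -0.74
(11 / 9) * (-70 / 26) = -385/117 = -3.29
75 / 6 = 25/2 = 12.50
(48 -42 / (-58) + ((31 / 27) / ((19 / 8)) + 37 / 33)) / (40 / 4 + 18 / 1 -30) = -25.16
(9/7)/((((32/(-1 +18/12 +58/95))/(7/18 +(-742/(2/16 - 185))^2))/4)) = 435103311/147773792 = 2.94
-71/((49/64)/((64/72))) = -36352/441 = -82.43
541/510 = 1.06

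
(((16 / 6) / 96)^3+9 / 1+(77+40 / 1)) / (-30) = -5878657/1399680 = -4.20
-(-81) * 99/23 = 8019/23 = 348.65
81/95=0.85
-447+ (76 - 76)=-447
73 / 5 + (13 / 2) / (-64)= 9279/640 = 14.50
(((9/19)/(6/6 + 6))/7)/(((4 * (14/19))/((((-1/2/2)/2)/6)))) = -3/43904 = 0.00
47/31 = 1.52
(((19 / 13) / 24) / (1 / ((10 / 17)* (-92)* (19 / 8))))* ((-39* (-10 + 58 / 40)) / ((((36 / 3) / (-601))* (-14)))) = -284435871/30464 = -9336.79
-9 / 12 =-3/4 = -0.75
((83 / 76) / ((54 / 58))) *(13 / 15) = 31291/30780 = 1.02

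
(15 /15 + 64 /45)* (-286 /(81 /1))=-31174/3645 = -8.55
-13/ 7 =-1.86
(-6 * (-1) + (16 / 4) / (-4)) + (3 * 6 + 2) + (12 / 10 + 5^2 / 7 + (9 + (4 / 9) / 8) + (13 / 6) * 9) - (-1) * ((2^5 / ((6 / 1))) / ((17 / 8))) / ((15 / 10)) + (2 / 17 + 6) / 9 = 324941/5355 = 60.68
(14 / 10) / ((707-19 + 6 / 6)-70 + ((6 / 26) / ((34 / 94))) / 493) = 762671/337210240 = 0.00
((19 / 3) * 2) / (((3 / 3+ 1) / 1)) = 19/3 = 6.33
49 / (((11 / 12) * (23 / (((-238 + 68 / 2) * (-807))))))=96801264/253 = 382613.69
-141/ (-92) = 141/92 = 1.53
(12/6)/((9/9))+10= 12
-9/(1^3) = -9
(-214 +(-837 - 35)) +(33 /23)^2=-1083.94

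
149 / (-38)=-149/38 = -3.92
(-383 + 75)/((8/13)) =-1001/2 = -500.50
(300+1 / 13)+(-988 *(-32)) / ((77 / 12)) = 5232473/1001 = 5227.25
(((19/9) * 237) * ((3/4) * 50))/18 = 37525/36 = 1042.36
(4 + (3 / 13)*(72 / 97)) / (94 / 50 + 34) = 131500/1131117 = 0.12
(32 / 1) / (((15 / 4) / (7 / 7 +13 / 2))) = 64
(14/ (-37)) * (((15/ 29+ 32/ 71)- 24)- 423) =12857320/76183 = 168.77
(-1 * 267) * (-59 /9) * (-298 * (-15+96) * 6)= -253497276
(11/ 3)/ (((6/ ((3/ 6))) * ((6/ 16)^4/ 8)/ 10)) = 901120/729 = 1236.10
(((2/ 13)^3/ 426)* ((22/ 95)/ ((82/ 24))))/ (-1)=-352/607569365 = 0.00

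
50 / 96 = 25/48 = 0.52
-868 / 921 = -0.94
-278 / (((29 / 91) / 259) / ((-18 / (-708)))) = -9828273/1711 = -5744.17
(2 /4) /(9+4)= 1/26 = 0.04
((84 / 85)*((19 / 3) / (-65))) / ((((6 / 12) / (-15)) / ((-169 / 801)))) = -13832/22695 = -0.61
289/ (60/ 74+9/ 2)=54.42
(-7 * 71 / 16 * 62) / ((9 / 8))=-1711.89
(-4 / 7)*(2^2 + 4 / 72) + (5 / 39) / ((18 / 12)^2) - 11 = -32581/2457 = -13.26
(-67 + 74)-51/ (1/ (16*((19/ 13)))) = -1185.62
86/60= 43/30 = 1.43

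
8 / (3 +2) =8/5 = 1.60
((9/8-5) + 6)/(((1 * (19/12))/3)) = 153/38 = 4.03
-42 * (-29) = 1218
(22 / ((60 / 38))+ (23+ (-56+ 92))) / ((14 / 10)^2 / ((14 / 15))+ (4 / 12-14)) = -2188/347 = -6.31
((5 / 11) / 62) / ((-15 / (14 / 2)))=-7/2046 = 0.00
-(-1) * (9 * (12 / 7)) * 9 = 972/7 = 138.86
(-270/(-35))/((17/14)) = 6.35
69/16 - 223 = -3499/16 = -218.69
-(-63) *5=315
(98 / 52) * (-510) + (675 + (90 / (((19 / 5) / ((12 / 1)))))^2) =377737080/4693 = 80489.47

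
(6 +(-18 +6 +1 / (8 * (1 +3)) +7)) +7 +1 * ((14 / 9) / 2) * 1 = 2537/288 = 8.81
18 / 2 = 9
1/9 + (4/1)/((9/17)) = 23/3 = 7.67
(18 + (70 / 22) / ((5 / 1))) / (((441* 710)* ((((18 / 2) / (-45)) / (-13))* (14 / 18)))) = 2665/535766 = 0.00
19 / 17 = 1.12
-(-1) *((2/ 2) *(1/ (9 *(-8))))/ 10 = -1/720 = 0.00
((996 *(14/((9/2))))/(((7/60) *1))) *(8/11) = 212480/11 = 19316.36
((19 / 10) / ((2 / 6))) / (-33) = -19/110 = -0.17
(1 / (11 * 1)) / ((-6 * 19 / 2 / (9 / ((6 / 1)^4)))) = -1/90288 = 0.00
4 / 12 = 0.33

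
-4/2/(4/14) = -7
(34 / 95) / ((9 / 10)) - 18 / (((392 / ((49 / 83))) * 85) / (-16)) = 485896/1206405 = 0.40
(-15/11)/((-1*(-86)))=-15/946 = -0.02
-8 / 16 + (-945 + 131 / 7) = -12975/14 = -926.79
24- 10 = 14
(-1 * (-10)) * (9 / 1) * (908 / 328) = 10215/41 = 249.15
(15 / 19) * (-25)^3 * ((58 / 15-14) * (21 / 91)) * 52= 1500000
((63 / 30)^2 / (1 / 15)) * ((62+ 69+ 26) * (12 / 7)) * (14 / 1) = 1246266/5 = 249253.20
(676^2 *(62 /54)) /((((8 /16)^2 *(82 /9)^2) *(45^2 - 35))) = 21249384/1672595 = 12.70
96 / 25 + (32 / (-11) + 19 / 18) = 9833/4950 = 1.99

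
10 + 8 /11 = 118/11 = 10.73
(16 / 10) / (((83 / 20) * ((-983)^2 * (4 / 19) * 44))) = 38/882221857 = 0.00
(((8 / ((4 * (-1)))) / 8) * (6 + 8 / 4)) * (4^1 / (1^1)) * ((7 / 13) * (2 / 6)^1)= -56/39 = -1.44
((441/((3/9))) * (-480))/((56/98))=-1111320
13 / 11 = 1.18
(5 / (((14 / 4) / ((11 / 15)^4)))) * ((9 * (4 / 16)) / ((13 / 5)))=14641/40950 = 0.36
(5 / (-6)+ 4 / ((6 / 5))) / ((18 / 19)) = 95/36 = 2.64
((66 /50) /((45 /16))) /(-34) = -88/6375 = -0.01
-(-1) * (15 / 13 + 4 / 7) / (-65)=-157/5915 = -0.03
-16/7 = -2.29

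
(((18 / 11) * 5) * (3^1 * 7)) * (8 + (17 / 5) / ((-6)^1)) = 1277.18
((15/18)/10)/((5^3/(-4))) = -1/375 = 0.00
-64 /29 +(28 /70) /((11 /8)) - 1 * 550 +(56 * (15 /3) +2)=-269.92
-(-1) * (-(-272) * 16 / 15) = 4352/15 = 290.13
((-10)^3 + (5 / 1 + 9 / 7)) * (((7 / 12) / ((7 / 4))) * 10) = -69560/21 = -3312.38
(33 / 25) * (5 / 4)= 33/20 = 1.65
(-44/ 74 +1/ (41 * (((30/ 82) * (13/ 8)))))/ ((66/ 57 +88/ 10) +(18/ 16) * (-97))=607088/108754581 = 0.01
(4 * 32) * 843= 107904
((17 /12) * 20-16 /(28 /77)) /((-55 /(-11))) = -47/15 = -3.13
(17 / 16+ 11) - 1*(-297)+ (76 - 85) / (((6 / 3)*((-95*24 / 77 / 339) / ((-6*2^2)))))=-927.40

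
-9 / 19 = -0.47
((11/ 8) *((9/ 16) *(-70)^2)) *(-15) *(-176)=20010375/2 = 10005187.50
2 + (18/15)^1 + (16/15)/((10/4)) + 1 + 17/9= 6.52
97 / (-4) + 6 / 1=-73/4 = -18.25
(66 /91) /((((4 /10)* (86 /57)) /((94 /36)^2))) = 2308405/281736 = 8.19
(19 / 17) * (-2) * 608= -23104/17 = -1359.06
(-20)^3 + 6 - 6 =-8000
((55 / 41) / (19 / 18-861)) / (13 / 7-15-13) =2310/38712979 = 0.00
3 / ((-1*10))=-3/10 = -0.30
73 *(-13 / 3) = -949/3 = -316.33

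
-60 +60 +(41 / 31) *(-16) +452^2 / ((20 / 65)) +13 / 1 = 20583375/31 = 663979.84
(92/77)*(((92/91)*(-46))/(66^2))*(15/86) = -243340/109372263 = 0.00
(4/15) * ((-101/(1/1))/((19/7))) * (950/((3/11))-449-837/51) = -435268792/14535 = -29946.25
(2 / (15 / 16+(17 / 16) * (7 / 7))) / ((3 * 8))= 1/24 = 0.04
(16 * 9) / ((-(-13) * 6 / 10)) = 240/13 = 18.46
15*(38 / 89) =6.40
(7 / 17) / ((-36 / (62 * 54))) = -651/17 = -38.29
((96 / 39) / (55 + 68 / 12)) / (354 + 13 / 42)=288/2514889 = 0.00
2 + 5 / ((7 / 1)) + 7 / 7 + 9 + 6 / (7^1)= 13.57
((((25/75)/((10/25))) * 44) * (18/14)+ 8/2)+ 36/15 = 1874/35 = 53.54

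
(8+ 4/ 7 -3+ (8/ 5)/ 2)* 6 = 1338/35 = 38.23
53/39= 1.36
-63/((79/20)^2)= -25200/6241 = -4.04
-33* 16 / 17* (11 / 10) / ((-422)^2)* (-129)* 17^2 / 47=1592118/10462435 = 0.15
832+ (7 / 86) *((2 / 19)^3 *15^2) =245393884/294937 = 832.02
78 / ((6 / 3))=39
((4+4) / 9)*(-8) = -64/9 = -7.11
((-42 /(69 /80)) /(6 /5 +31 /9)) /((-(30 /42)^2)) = 98784/4807 = 20.55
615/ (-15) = -41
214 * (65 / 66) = 6955/33 = 210.76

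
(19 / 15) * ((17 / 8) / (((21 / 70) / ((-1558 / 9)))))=-251617/162 = -1553.19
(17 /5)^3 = 4913/125 = 39.30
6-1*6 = 0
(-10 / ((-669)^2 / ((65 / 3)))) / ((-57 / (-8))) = -5200/76532931 = 0.00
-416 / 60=-104/15 = -6.93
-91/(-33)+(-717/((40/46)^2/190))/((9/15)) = -79271509/264 = -300270.87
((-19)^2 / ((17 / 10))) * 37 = 133570/17 = 7857.06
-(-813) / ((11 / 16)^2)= 208128/121 = 1720.07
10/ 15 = 2/3 = 0.67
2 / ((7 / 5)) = 10/7 = 1.43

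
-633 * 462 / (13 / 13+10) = -26586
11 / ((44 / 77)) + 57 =305/4 = 76.25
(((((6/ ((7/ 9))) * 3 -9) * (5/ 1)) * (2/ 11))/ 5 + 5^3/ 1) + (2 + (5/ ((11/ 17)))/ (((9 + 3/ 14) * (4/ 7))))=2603221/19866 = 131.04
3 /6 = 1/2 = 0.50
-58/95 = -0.61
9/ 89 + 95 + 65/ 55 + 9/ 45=472284/4895 = 96.48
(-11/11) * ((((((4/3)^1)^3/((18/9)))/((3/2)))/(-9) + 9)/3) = -2.97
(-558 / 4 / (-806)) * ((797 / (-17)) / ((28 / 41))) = -11.88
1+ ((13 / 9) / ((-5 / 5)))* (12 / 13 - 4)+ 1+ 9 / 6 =143/18 = 7.94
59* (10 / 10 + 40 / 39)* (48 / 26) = 220.64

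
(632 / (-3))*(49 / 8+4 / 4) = -1501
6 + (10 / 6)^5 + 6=6041/243 = 24.86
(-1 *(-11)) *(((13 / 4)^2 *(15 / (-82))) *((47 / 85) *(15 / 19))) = -3931785/423776 = -9.28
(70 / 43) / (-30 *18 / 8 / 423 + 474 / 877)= 5770660/1350243 = 4.27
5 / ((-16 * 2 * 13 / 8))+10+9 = 983/52 = 18.90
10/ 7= 1.43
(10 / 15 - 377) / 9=-1129/27 = -41.81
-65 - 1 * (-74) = 9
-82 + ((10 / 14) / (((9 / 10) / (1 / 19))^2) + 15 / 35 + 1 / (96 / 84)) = -132136079/1637496 = -80.69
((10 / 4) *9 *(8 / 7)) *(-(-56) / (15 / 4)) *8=3072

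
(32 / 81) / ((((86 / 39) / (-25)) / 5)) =-26000/1161 = -22.39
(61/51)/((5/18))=366/85 = 4.31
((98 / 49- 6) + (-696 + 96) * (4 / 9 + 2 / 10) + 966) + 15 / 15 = 1729/3 = 576.33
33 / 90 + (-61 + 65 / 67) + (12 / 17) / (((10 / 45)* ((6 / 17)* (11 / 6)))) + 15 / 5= -51.75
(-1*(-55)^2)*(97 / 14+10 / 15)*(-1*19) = 18334525/42 = 436536.31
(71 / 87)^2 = 5041/7569 = 0.67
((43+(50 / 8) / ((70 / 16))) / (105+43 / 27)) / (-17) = -8397/342482 = -0.02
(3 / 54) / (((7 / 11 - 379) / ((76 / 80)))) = -209/1498320 = 0.00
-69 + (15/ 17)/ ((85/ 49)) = -19794/289 = -68.49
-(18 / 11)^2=-324/121 = -2.68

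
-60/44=-1.36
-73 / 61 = -1.20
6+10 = 16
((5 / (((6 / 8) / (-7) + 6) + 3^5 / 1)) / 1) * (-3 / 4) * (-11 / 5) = 77/2323 = 0.03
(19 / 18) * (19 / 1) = 361/18 = 20.06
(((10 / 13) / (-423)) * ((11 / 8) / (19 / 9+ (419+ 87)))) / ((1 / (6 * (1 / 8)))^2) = -495/178822592 = 0.00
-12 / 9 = -4/3 = -1.33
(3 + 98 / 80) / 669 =169/26760 = 0.01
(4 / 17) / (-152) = -1/646 = 0.00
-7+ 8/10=-31/5 = -6.20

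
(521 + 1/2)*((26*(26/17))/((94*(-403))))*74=-1003366/24769 = -40.51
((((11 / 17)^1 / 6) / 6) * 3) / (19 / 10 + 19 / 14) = 385/23256 = 0.02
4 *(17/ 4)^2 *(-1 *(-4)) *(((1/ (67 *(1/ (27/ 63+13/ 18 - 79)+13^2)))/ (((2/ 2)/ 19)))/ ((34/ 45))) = 28514763/44423546 = 0.64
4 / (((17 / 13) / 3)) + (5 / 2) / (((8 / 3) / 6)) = 2013/136 = 14.80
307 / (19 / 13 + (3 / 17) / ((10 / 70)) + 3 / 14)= 949858/9007 = 105.46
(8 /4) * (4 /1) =8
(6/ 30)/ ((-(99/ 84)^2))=-784/5445 = -0.14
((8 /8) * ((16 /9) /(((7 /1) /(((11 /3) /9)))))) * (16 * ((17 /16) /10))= 1496/8505 = 0.18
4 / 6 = 2/3 = 0.67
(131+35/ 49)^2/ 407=850084/19943 = 42.63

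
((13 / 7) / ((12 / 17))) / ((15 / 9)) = 221/140 = 1.58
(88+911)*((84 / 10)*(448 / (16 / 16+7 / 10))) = 37594368/17 = 2211433.41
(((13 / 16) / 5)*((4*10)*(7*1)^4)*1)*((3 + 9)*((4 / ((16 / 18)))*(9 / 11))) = 7584759/11 = 689523.55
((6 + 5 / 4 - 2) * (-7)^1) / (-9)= 49/12 = 4.08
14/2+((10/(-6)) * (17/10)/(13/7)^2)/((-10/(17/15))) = 1078861/152100 = 7.09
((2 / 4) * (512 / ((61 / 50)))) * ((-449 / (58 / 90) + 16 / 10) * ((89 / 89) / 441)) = -5265920/15921 = -330.75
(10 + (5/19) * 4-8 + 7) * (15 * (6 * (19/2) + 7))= 183360/19 = 9650.53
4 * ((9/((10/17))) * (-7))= -428.40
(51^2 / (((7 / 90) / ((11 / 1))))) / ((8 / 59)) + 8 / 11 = 835584479/308 = 2712936.62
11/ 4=2.75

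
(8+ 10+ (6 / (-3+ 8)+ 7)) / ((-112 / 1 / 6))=-393/280 = -1.40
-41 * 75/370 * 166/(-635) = 10209/4699 = 2.17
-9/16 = -0.56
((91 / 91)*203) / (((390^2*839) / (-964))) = -48923/31902975 = 0.00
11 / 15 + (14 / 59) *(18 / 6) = 1279/885 = 1.45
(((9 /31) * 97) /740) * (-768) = -167616/5735 = -29.23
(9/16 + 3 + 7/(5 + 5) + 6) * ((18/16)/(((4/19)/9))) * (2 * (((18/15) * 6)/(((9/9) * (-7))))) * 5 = -11371671/2240 = -5076.64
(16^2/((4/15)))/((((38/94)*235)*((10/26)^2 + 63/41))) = 166296/27721 = 6.00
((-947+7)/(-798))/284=235/56658 = 0.00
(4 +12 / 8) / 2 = 11/4 = 2.75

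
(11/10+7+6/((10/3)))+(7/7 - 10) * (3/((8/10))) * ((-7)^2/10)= -6219/40 = -155.48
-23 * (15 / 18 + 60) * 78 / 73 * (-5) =7475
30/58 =15/29 = 0.52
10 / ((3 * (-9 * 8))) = -5/108 = -0.05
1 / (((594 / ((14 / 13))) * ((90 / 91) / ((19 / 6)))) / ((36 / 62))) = 931/276210 = 0.00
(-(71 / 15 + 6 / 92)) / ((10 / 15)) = -3311/460 = -7.20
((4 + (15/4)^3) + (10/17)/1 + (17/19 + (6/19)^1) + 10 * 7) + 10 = 2863757/20672 = 138.53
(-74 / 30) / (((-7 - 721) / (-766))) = -14171/5460 = -2.60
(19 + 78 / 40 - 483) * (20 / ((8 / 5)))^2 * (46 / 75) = -44279.79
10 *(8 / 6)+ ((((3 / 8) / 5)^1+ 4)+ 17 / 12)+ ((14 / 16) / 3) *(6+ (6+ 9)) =499/20 = 24.95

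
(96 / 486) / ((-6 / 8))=-64/243 = -0.26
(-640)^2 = 409600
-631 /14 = -45.07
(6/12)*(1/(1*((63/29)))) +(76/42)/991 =28967/124866 = 0.23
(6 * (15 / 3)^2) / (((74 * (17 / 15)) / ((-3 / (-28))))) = 3375/17612 = 0.19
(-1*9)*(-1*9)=81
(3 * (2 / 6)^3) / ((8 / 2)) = 1/36 = 0.03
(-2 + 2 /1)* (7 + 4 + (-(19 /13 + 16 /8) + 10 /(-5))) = 0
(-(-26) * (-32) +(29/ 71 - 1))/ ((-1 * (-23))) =-59114/1633 = -36.20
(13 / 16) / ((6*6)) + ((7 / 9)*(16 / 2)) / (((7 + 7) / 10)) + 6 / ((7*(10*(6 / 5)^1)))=18299/4032 = 4.54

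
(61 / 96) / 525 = 61/50400 = 0.00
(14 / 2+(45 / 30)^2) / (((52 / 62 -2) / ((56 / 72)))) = -8029/1296 = -6.20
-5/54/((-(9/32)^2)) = 2560/2187 = 1.17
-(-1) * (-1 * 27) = -27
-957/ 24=-319/8 = -39.88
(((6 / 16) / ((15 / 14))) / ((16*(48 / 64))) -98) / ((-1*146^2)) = 23513/5115840 = 0.00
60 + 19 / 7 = 439/7 = 62.71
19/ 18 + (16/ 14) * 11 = 1717/126 = 13.63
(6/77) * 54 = 324/77 = 4.21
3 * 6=18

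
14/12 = 7/6 = 1.17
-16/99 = -0.16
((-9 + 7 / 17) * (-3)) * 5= 2190/17 = 128.82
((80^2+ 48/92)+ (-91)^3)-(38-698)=-17169741/23 = -746510.48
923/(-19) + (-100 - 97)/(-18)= -12871/342 = -37.63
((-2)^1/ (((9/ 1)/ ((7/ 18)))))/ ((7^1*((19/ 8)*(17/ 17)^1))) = -8/1539 = -0.01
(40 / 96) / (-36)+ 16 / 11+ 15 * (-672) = -10078.56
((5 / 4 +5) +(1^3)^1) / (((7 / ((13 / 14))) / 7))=377/56 = 6.73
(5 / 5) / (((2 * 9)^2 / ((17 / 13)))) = 17/4212 = 0.00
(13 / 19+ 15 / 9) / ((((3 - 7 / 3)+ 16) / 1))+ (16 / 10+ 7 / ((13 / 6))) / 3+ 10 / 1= 217693/18525 = 11.75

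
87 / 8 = 10.88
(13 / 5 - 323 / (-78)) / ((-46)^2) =2629/825240 = 0.00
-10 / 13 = -0.77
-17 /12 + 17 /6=17/12 = 1.42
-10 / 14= -5/7 = -0.71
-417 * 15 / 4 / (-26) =6255/104 = 60.14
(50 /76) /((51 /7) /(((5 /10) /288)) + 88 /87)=15225/97140464 = 0.00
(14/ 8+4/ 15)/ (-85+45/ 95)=-209/8760 = -0.02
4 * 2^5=128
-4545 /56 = -81.16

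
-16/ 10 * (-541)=4328/5 = 865.60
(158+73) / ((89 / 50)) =11550/89 = 129.78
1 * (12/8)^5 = 243/32 = 7.59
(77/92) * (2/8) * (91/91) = 77/368 = 0.21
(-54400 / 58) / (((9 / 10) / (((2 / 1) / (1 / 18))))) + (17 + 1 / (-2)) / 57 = -41343681/1102 = -37516.95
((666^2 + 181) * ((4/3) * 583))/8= 43116445.17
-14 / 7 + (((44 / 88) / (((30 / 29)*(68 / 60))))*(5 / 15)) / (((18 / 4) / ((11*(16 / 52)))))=-11296/5967 = -1.89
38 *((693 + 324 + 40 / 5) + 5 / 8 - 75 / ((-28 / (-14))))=150195/4 = 37548.75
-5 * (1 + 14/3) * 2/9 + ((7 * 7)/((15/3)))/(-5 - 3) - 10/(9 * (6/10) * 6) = -25369/3240 = -7.83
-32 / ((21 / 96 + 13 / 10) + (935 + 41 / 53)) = -271360/7948239 = -0.03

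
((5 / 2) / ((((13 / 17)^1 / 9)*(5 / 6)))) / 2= 459/26 = 17.65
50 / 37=1.35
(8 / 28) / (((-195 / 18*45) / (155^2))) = -3844/273 = -14.08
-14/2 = -7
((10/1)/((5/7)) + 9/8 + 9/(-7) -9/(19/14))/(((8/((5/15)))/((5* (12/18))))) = 38345/38304 = 1.00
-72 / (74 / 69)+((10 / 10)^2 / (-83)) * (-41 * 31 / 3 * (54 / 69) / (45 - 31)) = -33052611/494431 = -66.85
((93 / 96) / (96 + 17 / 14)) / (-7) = -31/21776 = 0.00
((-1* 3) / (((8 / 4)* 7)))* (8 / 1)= -12/7 = -1.71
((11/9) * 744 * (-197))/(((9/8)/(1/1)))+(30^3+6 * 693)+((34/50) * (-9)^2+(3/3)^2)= -86413696/675 = -128020.29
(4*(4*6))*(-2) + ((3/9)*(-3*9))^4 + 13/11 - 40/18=630428/99 = 6367.96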